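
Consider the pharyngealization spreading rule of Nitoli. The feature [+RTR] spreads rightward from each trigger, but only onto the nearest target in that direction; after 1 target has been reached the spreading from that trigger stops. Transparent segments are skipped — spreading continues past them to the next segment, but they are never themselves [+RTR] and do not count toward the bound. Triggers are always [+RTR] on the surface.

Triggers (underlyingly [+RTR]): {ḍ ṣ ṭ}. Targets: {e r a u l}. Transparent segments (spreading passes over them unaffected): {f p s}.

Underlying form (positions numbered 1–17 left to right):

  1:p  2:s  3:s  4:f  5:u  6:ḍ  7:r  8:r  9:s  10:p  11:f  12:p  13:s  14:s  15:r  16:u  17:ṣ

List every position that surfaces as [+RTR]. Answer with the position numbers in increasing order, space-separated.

6 7 17

From /ḍ/ at 6 rightward: 7 /r/ → [+RTR]; bound reached.
From /ṣ/ at 17 rightward: word edge.
Targets with no active source: positions 5 8 15 16 stay [-emphatic].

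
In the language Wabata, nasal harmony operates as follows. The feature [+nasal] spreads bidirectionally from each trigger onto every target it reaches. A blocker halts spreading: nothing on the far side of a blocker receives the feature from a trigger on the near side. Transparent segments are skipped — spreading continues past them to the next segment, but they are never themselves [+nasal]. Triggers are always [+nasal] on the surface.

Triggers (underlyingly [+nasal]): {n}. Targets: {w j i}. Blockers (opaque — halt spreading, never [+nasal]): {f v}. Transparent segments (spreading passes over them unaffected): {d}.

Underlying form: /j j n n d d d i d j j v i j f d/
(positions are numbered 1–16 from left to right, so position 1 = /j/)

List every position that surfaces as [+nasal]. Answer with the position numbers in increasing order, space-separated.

1 2 3 4 8 10 11

From /n/ at 3 rightward: 4 /n/ is itself a trigger — this domain ends here.
From /n/ at 3 leftward: 2 /j/ → [+nasal]; 1 /j/ → [+nasal]; word edge.
From /n/ at 4 rightward: 5 /d/ transparent; 6 /d/ transparent; 7 /d/ transparent; 8 /i/ → [+nasal]; 9 /d/ transparent; 10 /j/ → [+nasal]; 11 /j/ → [+nasal]; 12 /v/ blocks.
From /n/ at 4 leftward: 3 /n/ is itself a trigger — this domain ends here.
Targets with no active source: positions 13 14 stay [-nasal].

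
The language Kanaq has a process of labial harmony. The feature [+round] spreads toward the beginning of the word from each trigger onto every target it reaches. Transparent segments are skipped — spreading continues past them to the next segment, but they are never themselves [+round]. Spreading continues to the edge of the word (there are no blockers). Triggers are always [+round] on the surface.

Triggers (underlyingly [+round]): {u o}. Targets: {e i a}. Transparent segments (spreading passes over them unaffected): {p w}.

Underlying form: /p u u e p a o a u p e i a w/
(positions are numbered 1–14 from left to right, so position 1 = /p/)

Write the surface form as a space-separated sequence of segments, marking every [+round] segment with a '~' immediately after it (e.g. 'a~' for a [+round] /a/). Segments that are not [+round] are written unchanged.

p u~ u~ e~ p a~ o~ a~ u~ p e i a w

From /u/ at 2 leftward: 1 /p/ transparent; word edge.
From /u/ at 3 leftward: 2 /u/ is itself a trigger — this domain ends here.
From /o/ at 7 leftward: 6 /a/ → [+round]; 5 /p/ transparent; 4 /e/ → [+round]; 3 /u/ is itself a trigger — this domain ends here.
From /u/ at 9 leftward: 8 /a/ → [+round]; 7 /o/ is itself a trigger — this domain ends here.
Targets with no active source: positions 11 12 13 stay [-round].
[+round] positions on the surface: 2 3 4 6 7 8 9.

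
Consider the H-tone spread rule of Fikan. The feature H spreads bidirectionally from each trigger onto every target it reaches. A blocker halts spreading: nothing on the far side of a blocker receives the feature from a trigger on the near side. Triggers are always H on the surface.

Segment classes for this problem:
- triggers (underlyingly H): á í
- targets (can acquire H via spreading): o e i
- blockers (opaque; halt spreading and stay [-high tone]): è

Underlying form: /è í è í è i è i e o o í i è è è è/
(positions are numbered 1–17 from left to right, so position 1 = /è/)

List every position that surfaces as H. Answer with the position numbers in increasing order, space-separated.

From /í/ at 2 rightward: 3 /è/ blocks.
From /í/ at 2 leftward: 1 /è/ blocks.
From /í/ at 4 rightward: 5 /è/ blocks.
From /í/ at 4 leftward: 3 /è/ blocks.
From /í/ at 12 rightward: 13 /i/ → H; 14 /è/ blocks.
From /í/ at 12 leftward: 11 /o/ → H; 10 /o/ → H; 9 /e/ → H; 8 /i/ → H; 7 /è/ blocks.
Target with no active source: position 6 stays [-high tone].

2 4 8 9 10 11 12 13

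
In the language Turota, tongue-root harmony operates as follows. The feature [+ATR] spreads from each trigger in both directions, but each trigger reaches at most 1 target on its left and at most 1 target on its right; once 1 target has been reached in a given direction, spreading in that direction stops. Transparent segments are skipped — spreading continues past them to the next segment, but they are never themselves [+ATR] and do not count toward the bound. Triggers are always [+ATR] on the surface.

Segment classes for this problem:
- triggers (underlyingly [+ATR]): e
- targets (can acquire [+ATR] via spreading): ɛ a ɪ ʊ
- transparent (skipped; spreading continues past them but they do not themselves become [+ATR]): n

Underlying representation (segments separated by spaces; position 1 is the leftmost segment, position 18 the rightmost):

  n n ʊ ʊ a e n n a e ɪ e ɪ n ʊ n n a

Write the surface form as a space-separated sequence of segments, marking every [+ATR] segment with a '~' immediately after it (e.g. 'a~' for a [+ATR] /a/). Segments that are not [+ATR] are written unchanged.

From /e/ at 6 rightward: 7 /n/ transparent; 8 /n/ transparent; 9 /a/ → [+ATR]; bound reached.
From /e/ at 6 leftward: 5 /a/ → [+ATR]; bound reached.
From /e/ at 10 rightward: 11 /ɪ/ → [+ATR]; bound reached.
From /e/ at 10 leftward: 9 /a/ → [+ATR]; bound reached.
From /e/ at 12 rightward: 13 /ɪ/ → [+ATR]; bound reached.
From /e/ at 12 leftward: 11 /ɪ/ → [+ATR]; bound reached.
Targets with no active source: positions 3 4 15 18 stay [-ATR].
[+ATR] positions on the surface: 5 6 9 10 11 12 13.

n n ʊ ʊ a~ e~ n n a~ e~ ɪ~ e~ ɪ~ n ʊ n n a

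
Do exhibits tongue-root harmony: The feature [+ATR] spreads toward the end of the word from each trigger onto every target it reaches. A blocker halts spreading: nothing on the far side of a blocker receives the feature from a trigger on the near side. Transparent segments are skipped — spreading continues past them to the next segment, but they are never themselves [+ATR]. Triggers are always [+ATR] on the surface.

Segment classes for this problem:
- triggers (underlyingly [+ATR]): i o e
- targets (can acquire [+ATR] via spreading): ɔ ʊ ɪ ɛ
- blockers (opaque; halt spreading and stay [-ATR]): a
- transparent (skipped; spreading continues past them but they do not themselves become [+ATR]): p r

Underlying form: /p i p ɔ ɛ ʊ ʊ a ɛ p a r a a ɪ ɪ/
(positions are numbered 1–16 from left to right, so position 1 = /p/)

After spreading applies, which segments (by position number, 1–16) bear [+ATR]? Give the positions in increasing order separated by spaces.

2 4 5 6 7

From /i/ at 2 rightward: 3 /p/ transparent; 4 /ɔ/ → [+ATR]; 5 /ɛ/ → [+ATR]; 6 /ʊ/ → [+ATR]; 7 /ʊ/ → [+ATR]; 8 /a/ blocks.
Targets with no active source: positions 9 15 16 stay [-ATR].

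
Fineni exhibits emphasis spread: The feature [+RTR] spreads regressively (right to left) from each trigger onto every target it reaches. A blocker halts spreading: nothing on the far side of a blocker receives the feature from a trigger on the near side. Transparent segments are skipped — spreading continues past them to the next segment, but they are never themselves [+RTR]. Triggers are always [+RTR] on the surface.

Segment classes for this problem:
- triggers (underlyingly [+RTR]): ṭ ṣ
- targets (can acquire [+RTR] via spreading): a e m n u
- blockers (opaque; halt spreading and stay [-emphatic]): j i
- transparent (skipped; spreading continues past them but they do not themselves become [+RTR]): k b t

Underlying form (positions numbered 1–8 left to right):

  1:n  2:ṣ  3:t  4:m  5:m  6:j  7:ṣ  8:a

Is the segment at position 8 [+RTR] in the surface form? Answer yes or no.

From /ṣ/ at 2 leftward: 1 /n/ → [+RTR]; word edge.
From /ṣ/ at 7 leftward: 6 /j/ blocks.
Targets with no active source: positions 4 5 8 stay [-emphatic].
[+RTR] positions on the surface: 1 2 7.

no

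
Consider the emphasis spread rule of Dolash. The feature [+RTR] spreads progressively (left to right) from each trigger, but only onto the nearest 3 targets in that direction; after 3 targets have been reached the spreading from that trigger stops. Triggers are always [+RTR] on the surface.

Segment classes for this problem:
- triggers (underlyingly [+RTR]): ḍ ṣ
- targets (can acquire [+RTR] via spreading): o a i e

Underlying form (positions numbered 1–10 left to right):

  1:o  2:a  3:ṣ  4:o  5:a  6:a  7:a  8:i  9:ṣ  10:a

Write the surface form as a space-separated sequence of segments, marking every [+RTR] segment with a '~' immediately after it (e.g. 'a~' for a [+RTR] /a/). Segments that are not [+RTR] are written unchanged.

o a ṣ~ o~ a~ a~ a i ṣ~ a~

From /ṣ/ at 3 rightward: 4 /o/ → [+RTR]; 5 /a/ → [+RTR]; 6 /a/ → [+RTR]; bound reached.
From /ṣ/ at 9 rightward: 10 /a/ → [+RTR]; word edge.
Targets with no active source: positions 1 2 7 8 stay [-emphatic].
[+RTR] positions on the surface: 3 4 5 6 9 10.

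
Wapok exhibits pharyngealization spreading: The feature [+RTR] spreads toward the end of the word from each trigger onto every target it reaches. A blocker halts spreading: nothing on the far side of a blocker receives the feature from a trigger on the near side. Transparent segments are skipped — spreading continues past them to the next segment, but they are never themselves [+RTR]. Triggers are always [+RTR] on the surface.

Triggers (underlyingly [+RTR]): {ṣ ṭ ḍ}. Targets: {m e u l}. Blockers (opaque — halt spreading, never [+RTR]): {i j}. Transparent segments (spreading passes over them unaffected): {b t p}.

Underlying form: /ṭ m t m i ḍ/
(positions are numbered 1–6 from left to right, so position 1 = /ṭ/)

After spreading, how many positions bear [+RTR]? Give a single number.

4

From /ṭ/ at 1 rightward: 2 /m/ → [+RTR]; 3 /t/ transparent; 4 /m/ → [+RTR]; 5 /i/ blocks.
From /ḍ/ at 6 rightward: word edge.
[+RTR] positions on the surface: 1 2 4 6.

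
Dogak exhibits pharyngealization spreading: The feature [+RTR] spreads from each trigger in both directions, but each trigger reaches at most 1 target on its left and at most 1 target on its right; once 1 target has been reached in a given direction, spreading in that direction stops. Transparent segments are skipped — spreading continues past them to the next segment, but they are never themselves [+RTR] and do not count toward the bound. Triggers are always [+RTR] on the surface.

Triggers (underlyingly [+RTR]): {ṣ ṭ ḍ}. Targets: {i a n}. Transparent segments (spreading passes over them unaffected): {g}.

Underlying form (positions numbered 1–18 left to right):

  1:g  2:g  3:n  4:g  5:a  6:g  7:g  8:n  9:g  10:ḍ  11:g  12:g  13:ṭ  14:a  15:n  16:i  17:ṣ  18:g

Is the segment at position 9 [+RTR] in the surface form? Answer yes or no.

no

From /ḍ/ at 10 rightward: 11 /g/ transparent; 12 /g/ transparent; 13 /ṭ/ is itself a trigger — this domain ends here.
From /ḍ/ at 10 leftward: 9 /g/ transparent; 8 /n/ → [+RTR]; bound reached.
From /ṭ/ at 13 rightward: 14 /a/ → [+RTR]; bound reached.
From /ṭ/ at 13 leftward: 12 /g/ transparent; 11 /g/ transparent; 10 /ḍ/ is itself a trigger — this domain ends here.
From /ṣ/ at 17 rightward: 18 /g/ transparent; word edge.
From /ṣ/ at 17 leftward: 16 /i/ → [+RTR]; bound reached.
Targets with no active source: positions 3 5 15 stay [-emphatic].
[+RTR] positions on the surface: 8 10 13 14 16 17.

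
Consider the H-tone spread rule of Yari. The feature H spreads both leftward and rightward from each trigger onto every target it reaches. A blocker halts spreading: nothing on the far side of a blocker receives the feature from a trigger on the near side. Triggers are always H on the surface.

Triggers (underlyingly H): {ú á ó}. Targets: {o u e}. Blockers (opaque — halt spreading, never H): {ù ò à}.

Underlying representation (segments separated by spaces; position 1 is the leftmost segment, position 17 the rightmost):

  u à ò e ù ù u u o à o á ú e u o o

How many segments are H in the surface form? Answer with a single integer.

From /á/ at 12 rightward: 13 /ú/ is itself a trigger — this domain ends here.
From /á/ at 12 leftward: 11 /o/ → H; 10 /à/ blocks.
From /ú/ at 13 rightward: 14 /e/ → H; 15 /u/ → H; 16 /o/ → H; 17 /o/ → H; word edge.
From /ú/ at 13 leftward: 12 /á/ is itself a trigger — this domain ends here.
Targets with no active source: positions 1 4 7 8 9 stay [-high tone].
H positions on the surface: 11 12 13 14 15 16 17.

7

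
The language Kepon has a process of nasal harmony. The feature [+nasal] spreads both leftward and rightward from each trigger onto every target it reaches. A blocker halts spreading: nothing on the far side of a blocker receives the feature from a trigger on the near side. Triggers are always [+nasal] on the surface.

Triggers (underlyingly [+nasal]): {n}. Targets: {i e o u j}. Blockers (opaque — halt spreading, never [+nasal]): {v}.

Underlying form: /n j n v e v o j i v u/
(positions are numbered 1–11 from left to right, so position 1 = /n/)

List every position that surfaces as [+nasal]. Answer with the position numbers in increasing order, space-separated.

From /n/ at 1 rightward: 2 /j/ → [+nasal]; 3 /n/ is itself a trigger — this domain ends here.
From /n/ at 1 leftward: word edge.
From /n/ at 3 rightward: 4 /v/ blocks.
From /n/ at 3 leftward: 2 /j/ → [+nasal]; 1 /n/ is itself a trigger — this domain ends here.
Targets with no active source: positions 5 7 8 9 11 stay [-nasal].

1 2 3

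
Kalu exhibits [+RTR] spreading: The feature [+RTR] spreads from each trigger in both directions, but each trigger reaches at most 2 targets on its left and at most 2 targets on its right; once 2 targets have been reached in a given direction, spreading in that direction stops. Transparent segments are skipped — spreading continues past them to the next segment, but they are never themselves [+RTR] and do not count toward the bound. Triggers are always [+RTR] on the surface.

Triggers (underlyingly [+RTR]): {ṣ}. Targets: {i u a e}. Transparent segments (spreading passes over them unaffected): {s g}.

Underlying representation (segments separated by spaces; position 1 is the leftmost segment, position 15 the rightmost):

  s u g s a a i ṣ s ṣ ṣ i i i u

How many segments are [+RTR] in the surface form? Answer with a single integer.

From /ṣ/ at 8 rightward: 9 /s/ transparent; 10 /ṣ/ is itself a trigger — this domain ends here.
From /ṣ/ at 8 leftward: 7 /i/ → [+RTR]; 6 /a/ → [+RTR]; bound reached.
From /ṣ/ at 10 rightward: 11 /ṣ/ is itself a trigger — this domain ends here.
From /ṣ/ at 10 leftward: 9 /s/ transparent; 8 /ṣ/ is itself a trigger — this domain ends here.
From /ṣ/ at 11 rightward: 12 /i/ → [+RTR]; 13 /i/ → [+RTR]; bound reached.
From /ṣ/ at 11 leftward: 10 /ṣ/ is itself a trigger — this domain ends here.
Targets with no active source: positions 2 5 14 15 stay [-emphatic].
[+RTR] positions on the surface: 6 7 8 10 11 12 13.

7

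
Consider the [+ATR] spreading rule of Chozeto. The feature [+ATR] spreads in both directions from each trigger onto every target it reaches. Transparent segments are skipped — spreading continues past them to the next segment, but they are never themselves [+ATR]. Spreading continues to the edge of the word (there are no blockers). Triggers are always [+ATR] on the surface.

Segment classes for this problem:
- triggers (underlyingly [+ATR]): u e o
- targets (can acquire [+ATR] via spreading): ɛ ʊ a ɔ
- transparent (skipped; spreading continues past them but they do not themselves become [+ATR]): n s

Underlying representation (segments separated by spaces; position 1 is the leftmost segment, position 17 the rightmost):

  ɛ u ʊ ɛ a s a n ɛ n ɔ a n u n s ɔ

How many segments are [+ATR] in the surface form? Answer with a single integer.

From /u/ at 2 rightward: 3 /ʊ/ → [+ATR]; 4 /ɛ/ → [+ATR]; 5 /a/ → [+ATR]; 6 /s/ transparent; 7 /a/ → [+ATR]; 8 /n/ transparent; 9 /ɛ/ → [+ATR]; 10 /n/ transparent; 11 /ɔ/ → [+ATR]; 12 /a/ → [+ATR]; 13 /n/ transparent; 14 /u/ is itself a trigger — this domain ends here.
From /u/ at 2 leftward: 1 /ɛ/ → [+ATR]; word edge.
From /u/ at 14 rightward: 15 /n/ transparent; 16 /s/ transparent; 17 /ɔ/ → [+ATR]; word edge.
From /u/ at 14 leftward: 13 /n/ transparent; 12 /a/ → [+ATR]; 11 /ɔ/ → [+ATR]; 10 /n/ transparent; 9 /ɛ/ → [+ATR]; 8 /n/ transparent; 7 /a/ → [+ATR]; 6 /s/ transparent; 5 /a/ → [+ATR]; 4 /ɛ/ → [+ATR]; 3 /ʊ/ → [+ATR]; 2 /u/ is itself a trigger — this domain ends here.
[+ATR] positions on the surface: 1 2 3 4 5 7 9 11 12 14 17.

11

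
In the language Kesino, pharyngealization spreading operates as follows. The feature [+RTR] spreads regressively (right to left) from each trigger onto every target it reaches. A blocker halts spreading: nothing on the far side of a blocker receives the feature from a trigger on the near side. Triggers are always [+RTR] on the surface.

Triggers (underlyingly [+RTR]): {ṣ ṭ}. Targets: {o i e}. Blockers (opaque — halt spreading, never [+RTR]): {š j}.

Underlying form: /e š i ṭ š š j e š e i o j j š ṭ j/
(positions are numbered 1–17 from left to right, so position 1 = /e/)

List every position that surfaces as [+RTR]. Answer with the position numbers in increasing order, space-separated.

3 4 16

From /ṭ/ at 4 leftward: 3 /i/ → [+RTR]; 2 /š/ blocks.
From /ṭ/ at 16 leftward: 15 /š/ blocks.
Targets with no active source: positions 1 8 10 11 12 stay [-emphatic].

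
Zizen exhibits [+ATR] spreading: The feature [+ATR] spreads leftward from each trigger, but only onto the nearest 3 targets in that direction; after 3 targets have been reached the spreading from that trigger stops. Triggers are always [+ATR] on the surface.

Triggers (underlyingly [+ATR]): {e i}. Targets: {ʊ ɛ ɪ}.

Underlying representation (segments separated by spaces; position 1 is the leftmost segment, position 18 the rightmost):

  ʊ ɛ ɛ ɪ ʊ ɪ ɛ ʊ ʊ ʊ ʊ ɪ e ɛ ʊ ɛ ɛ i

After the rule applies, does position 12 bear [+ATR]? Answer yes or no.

From /e/ at 13 leftward: 12 /ɪ/ → [+ATR]; 11 /ʊ/ → [+ATR]; 10 /ʊ/ → [+ATR]; bound reached.
From /i/ at 18 leftward: 17 /ɛ/ → [+ATR]; 16 /ɛ/ → [+ATR]; 15 /ʊ/ → [+ATR]; bound reached.
Targets with no active source: positions 1 2 3 4 5 6 7 8 9 14 stay [-ATR].
[+ATR] positions on the surface: 10 11 12 13 15 16 17 18.

yes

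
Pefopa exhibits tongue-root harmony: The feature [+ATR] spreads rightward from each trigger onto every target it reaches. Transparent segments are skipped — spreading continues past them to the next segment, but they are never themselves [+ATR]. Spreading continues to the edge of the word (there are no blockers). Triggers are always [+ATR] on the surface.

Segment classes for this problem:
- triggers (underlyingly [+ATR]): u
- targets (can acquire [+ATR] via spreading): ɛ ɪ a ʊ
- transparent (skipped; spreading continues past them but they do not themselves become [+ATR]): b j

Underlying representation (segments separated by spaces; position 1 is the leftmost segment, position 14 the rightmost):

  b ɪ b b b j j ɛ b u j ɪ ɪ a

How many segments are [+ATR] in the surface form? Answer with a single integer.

4

From /u/ at 10 rightward: 11 /j/ transparent; 12 /ɪ/ → [+ATR]; 13 /ɪ/ → [+ATR]; 14 /a/ → [+ATR]; word edge.
Targets with no active source: positions 2 8 stay [-ATR].
[+ATR] positions on the surface: 10 12 13 14.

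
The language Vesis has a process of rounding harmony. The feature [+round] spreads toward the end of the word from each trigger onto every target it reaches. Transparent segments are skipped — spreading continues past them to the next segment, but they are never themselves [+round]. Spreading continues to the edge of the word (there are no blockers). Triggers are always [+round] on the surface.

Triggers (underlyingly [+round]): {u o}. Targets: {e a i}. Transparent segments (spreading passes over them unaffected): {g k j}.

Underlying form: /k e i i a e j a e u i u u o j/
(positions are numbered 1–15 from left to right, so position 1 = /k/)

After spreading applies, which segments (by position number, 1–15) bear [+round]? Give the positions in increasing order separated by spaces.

10 11 12 13 14

From /u/ at 10 rightward: 11 /i/ → [+round]; 12 /u/ is itself a trigger — this domain ends here.
From /u/ at 12 rightward: 13 /u/ is itself a trigger — this domain ends here.
From /u/ at 13 rightward: 14 /o/ is itself a trigger — this domain ends here.
From /o/ at 14 rightward: 15 /j/ transparent; word edge.
Targets with no active source: positions 2 3 4 5 6 8 9 stay [-round].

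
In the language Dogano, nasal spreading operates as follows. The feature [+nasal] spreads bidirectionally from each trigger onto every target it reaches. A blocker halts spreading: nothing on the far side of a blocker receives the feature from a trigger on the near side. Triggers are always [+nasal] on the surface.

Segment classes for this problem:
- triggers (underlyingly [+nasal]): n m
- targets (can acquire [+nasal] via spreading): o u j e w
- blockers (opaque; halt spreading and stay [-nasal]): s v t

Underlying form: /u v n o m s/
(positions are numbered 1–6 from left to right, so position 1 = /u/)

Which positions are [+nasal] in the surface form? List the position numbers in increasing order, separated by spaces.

From /n/ at 3 rightward: 4 /o/ → [+nasal]; 5 /m/ is itself a trigger — this domain ends here.
From /n/ at 3 leftward: 2 /v/ blocks.
From /m/ at 5 rightward: 6 /s/ blocks.
From /m/ at 5 leftward: 4 /o/ → [+nasal]; 3 /n/ is itself a trigger — this domain ends here.
Target with no active source: position 1 stays [-nasal].

3 4 5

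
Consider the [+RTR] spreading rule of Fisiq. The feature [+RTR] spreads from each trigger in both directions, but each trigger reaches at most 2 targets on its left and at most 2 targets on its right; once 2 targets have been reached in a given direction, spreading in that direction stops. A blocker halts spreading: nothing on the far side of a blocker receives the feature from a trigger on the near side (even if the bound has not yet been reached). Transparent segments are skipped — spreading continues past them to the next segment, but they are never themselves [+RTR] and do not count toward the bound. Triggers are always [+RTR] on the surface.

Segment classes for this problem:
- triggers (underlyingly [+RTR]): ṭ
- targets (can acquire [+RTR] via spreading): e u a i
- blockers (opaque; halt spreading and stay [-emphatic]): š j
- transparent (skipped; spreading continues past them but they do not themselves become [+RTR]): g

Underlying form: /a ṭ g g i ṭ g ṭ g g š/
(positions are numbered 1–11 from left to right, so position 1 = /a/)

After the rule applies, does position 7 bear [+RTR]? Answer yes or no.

no

From /ṭ/ at 2 rightward: 3 /g/ transparent; 4 /g/ transparent; 5 /i/ → [+RTR]; 6 /ṭ/ is itself a trigger — this domain ends here.
From /ṭ/ at 2 leftward: 1 /a/ → [+RTR]; word edge.
From /ṭ/ at 6 rightward: 7 /g/ transparent; 8 /ṭ/ is itself a trigger — this domain ends here.
From /ṭ/ at 6 leftward: 5 /i/ → [+RTR]; 4 /g/ transparent; 3 /g/ transparent; 2 /ṭ/ is itself a trigger — this domain ends here.
From /ṭ/ at 8 rightward: 9 /g/ transparent; 10 /g/ transparent; 11 /š/ blocks.
From /ṭ/ at 8 leftward: 7 /g/ transparent; 6 /ṭ/ is itself a trigger — this domain ends here.
[+RTR] positions on the surface: 1 2 5 6 8.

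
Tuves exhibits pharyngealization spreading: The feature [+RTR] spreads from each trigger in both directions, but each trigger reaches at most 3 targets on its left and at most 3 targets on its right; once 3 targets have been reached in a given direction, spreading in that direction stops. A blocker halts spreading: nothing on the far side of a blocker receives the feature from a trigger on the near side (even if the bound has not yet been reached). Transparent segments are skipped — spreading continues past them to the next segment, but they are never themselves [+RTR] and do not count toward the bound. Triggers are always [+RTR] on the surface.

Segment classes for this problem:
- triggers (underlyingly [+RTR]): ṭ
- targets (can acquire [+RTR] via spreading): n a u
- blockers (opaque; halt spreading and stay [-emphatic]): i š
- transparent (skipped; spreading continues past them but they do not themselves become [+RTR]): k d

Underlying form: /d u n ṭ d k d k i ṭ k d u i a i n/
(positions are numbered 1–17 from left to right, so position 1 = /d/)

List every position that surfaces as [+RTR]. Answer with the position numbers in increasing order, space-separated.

2 3 4 10 13

From /ṭ/ at 4 rightward: 5 /d/ transparent; 6 /k/ transparent; 7 /d/ transparent; 8 /k/ transparent; 9 /i/ blocks.
From /ṭ/ at 4 leftward: 3 /n/ → [+RTR]; 2 /u/ → [+RTR]; 1 /d/ transparent; word edge.
From /ṭ/ at 10 rightward: 11 /k/ transparent; 12 /d/ transparent; 13 /u/ → [+RTR]; 14 /i/ blocks.
From /ṭ/ at 10 leftward: 9 /i/ blocks.
Targets with no active source: positions 15 17 stay [-emphatic].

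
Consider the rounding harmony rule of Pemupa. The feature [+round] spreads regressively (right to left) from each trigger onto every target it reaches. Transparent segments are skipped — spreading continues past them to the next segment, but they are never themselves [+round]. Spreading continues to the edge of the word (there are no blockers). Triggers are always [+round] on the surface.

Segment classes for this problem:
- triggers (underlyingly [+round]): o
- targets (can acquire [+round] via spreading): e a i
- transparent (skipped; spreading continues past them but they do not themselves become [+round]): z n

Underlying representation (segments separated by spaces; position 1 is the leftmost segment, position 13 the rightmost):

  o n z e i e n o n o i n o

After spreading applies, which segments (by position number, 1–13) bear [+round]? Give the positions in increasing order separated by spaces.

From /o/ at 1 leftward: word edge.
From /o/ at 8 leftward: 7 /n/ transparent; 6 /e/ → [+round]; 5 /i/ → [+round]; 4 /e/ → [+round]; 3 /z/ transparent; 2 /n/ transparent; 1 /o/ is itself a trigger — this domain ends here.
From /o/ at 10 leftward: 9 /n/ transparent; 8 /o/ is itself a trigger — this domain ends here.
From /o/ at 13 leftward: 12 /n/ transparent; 11 /i/ → [+round]; 10 /o/ is itself a trigger — this domain ends here.

1 4 5 6 8 10 11 13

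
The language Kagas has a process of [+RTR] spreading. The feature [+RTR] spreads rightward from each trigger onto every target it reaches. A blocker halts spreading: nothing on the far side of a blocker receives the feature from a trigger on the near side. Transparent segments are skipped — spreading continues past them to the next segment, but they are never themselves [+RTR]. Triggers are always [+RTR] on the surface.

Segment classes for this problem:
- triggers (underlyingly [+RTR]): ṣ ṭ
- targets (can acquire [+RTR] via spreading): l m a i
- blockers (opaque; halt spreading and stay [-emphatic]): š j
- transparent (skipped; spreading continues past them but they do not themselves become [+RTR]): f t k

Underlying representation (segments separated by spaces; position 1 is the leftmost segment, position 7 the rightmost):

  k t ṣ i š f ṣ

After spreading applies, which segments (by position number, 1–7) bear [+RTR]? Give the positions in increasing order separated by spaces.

3 4 7

From /ṣ/ at 3 rightward: 4 /i/ → [+RTR]; 5 /š/ blocks.
From /ṣ/ at 7 rightward: word edge.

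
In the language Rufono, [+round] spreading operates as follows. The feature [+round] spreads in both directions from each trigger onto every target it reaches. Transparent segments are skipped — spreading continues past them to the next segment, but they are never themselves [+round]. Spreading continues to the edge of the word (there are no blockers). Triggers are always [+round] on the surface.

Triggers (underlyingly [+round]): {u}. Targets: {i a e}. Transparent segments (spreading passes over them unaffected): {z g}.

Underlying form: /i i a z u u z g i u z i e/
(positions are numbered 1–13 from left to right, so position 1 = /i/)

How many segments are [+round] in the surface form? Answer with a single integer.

9

From /u/ at 5 rightward: 6 /u/ is itself a trigger — this domain ends here.
From /u/ at 5 leftward: 4 /z/ transparent; 3 /a/ → [+round]; 2 /i/ → [+round]; 1 /i/ → [+round]; word edge.
From /u/ at 6 rightward: 7 /z/ transparent; 8 /g/ transparent; 9 /i/ → [+round]; 10 /u/ is itself a trigger — this domain ends here.
From /u/ at 6 leftward: 5 /u/ is itself a trigger — this domain ends here.
From /u/ at 10 rightward: 11 /z/ transparent; 12 /i/ → [+round]; 13 /e/ → [+round]; word edge.
From /u/ at 10 leftward: 9 /i/ → [+round]; 8 /g/ transparent; 7 /z/ transparent; 6 /u/ is itself a trigger — this domain ends here.
[+round] positions on the surface: 1 2 3 5 6 9 10 12 13.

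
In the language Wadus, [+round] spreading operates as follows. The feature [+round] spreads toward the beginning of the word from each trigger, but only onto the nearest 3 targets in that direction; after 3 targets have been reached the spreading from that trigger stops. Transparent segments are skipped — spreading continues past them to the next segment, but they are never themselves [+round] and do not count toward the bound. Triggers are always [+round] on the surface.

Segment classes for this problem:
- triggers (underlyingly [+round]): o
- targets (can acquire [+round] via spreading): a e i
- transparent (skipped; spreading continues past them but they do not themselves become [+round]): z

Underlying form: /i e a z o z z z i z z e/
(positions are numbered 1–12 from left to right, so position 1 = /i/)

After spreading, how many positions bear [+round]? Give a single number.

From /o/ at 5 leftward: 4 /z/ transparent; 3 /a/ → [+round]; 2 /e/ → [+round]; 1 /i/ → [+round]; bound reached.
Targets with no active source: positions 9 12 stay [-round].
[+round] positions on the surface: 1 2 3 5.

4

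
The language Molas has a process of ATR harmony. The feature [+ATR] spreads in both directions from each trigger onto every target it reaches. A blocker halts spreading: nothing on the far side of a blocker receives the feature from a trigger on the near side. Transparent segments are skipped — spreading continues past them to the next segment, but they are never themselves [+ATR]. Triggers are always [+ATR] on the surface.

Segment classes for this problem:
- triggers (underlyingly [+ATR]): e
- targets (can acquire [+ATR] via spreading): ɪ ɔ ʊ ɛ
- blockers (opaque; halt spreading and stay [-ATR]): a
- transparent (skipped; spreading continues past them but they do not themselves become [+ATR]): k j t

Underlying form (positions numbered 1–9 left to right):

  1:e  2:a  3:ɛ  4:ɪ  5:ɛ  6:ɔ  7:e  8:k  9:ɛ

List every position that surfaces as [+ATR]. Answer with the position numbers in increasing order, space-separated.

1 3 4 5 6 7 9

From /e/ at 1 rightward: 2 /a/ blocks.
From /e/ at 1 leftward: word edge.
From /e/ at 7 rightward: 8 /k/ transparent; 9 /ɛ/ → [+ATR]; word edge.
From /e/ at 7 leftward: 6 /ɔ/ → [+ATR]; 5 /ɛ/ → [+ATR]; 4 /ɪ/ → [+ATR]; 3 /ɛ/ → [+ATR]; 2 /a/ blocks.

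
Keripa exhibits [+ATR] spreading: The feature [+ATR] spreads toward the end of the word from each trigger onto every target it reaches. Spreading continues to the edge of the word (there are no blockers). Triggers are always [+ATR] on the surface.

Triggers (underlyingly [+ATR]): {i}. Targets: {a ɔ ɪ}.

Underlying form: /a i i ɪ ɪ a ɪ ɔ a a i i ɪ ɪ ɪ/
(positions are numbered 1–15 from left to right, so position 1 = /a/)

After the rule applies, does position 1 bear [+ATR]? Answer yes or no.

From /i/ at 2 rightward: 3 /i/ is itself a trigger — this domain ends here.
From /i/ at 3 rightward: 4 /ɪ/ → [+ATR]; 5 /ɪ/ → [+ATR]; 6 /a/ → [+ATR]; 7 /ɪ/ → [+ATR]; 8 /ɔ/ → [+ATR]; 9 /a/ → [+ATR]; 10 /a/ → [+ATR]; 11 /i/ is itself a trigger — this domain ends here.
From /i/ at 11 rightward: 12 /i/ is itself a trigger — this domain ends here.
From /i/ at 12 rightward: 13 /ɪ/ → [+ATR]; 14 /ɪ/ → [+ATR]; 15 /ɪ/ → [+ATR]; word edge.
Target with no active source: position 1 stays [-ATR].
[+ATR] positions on the surface: 2 3 4 5 6 7 8 9 10 11 12 13 14 15.

no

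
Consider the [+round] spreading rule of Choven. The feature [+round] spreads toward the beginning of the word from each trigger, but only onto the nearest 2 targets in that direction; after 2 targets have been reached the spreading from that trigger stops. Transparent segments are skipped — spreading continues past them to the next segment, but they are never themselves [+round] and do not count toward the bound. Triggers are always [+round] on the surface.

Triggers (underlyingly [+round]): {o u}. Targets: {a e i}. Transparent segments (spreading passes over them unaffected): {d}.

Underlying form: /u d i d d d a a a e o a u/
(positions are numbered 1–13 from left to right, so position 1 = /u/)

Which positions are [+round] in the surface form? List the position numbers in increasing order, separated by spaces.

1 9 10 11 12 13

From /u/ at 1 leftward: word edge.
From /o/ at 11 leftward: 10 /e/ → [+round]; 9 /a/ → [+round]; bound reached.
From /u/ at 13 leftward: 12 /a/ → [+round]; 11 /o/ is itself a trigger — this domain ends here.
Targets with no active source: positions 3 7 8 stay [-round].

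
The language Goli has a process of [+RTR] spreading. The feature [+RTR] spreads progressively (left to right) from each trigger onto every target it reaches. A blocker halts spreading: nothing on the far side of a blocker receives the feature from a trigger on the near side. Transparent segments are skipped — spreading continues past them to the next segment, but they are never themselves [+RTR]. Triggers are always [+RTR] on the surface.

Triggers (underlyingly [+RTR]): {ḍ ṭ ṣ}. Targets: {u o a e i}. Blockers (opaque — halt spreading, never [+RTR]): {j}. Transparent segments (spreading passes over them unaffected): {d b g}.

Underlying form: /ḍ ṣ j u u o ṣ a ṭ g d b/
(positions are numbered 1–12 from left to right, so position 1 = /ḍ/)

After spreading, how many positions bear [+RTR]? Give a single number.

From /ḍ/ at 1 rightward: 2 /ṣ/ is itself a trigger — this domain ends here.
From /ṣ/ at 2 rightward: 3 /j/ blocks.
From /ṣ/ at 7 rightward: 8 /a/ → [+RTR]; 9 /ṭ/ is itself a trigger — this domain ends here.
From /ṭ/ at 9 rightward: 10 /g/ transparent; 11 /d/ transparent; 12 /b/ transparent; word edge.
Targets with no active source: positions 4 5 6 stay [-emphatic].
[+RTR] positions on the surface: 1 2 7 8 9.

5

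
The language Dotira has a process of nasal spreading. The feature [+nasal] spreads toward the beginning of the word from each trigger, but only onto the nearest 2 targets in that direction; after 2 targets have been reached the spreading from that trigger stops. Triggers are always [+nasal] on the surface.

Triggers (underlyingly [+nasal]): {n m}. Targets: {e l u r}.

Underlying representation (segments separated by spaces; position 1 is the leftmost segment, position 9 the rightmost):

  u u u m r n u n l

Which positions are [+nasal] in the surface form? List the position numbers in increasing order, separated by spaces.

From /m/ at 4 leftward: 3 /u/ → [+nasal]; 2 /u/ → [+nasal]; bound reached.
From /n/ at 6 leftward: 5 /r/ → [+nasal]; 4 /m/ is itself a trigger — this domain ends here.
From /n/ at 8 leftward: 7 /u/ → [+nasal]; 6 /n/ is itself a trigger — this domain ends here.
Targets with no active source: positions 1 9 stay [-nasal].

2 3 4 5 6 7 8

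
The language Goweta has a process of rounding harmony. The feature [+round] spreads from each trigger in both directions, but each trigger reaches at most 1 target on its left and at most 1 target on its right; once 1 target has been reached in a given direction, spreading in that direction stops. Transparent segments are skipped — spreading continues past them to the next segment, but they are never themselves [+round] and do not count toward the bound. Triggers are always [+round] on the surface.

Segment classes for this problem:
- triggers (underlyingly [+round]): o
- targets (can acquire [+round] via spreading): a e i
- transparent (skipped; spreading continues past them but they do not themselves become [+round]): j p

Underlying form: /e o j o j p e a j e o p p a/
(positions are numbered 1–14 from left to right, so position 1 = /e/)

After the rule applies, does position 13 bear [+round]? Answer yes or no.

no

From /o/ at 2 rightward: 3 /j/ transparent; 4 /o/ is itself a trigger — this domain ends here.
From /o/ at 2 leftward: 1 /e/ → [+round]; bound reached.
From /o/ at 4 rightward: 5 /j/ transparent; 6 /p/ transparent; 7 /e/ → [+round]; bound reached.
From /o/ at 4 leftward: 3 /j/ transparent; 2 /o/ is itself a trigger — this domain ends here.
From /o/ at 11 rightward: 12 /p/ transparent; 13 /p/ transparent; 14 /a/ → [+round]; bound reached.
From /o/ at 11 leftward: 10 /e/ → [+round]; bound reached.
Target with no active source: position 8 stays [-round].
[+round] positions on the surface: 1 2 4 7 10 11 14.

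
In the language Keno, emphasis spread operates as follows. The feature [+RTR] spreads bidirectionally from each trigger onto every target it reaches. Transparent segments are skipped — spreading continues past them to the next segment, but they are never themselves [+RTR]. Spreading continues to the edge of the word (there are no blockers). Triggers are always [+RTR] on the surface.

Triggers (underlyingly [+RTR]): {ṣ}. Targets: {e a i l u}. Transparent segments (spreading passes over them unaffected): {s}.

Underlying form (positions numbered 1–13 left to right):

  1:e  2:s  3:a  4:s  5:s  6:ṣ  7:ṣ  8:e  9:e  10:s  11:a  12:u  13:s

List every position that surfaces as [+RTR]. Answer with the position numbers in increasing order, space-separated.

From /ṣ/ at 6 rightward: 7 /ṣ/ is itself a trigger — this domain ends here.
From /ṣ/ at 6 leftward: 5 /s/ transparent; 4 /s/ transparent; 3 /a/ → [+RTR]; 2 /s/ transparent; 1 /e/ → [+RTR]; word edge.
From /ṣ/ at 7 rightward: 8 /e/ → [+RTR]; 9 /e/ → [+RTR]; 10 /s/ transparent; 11 /a/ → [+RTR]; 12 /u/ → [+RTR]; 13 /s/ transparent; word edge.
From /ṣ/ at 7 leftward: 6 /ṣ/ is itself a trigger — this domain ends here.

1 3 6 7 8 9 11 12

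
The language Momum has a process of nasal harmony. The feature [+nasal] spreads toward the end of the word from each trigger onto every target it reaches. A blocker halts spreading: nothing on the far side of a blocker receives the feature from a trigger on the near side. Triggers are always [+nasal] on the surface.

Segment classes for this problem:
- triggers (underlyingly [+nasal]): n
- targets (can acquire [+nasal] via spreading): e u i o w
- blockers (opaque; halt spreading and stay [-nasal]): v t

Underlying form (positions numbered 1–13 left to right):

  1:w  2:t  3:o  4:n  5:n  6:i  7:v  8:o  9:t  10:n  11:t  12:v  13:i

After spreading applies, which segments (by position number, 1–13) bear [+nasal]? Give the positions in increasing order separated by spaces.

From /n/ at 4 rightward: 5 /n/ is itself a trigger — this domain ends here.
From /n/ at 5 rightward: 6 /i/ → [+nasal]; 7 /v/ blocks.
From /n/ at 10 rightward: 11 /t/ blocks.
Targets with no active source: positions 1 3 8 13 stay [-nasal].

4 5 6 10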